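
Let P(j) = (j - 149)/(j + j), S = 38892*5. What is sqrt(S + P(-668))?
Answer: sqrt(86772991918)/668 ≈ 440.98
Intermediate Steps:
S = 194460
P(j) = (-149 + j)/(2*j) (P(j) = (-149 + j)/((2*j)) = (-149 + j)*(1/(2*j)) = (-149 + j)/(2*j))
sqrt(S + P(-668)) = sqrt(194460 + (1/2)*(-149 - 668)/(-668)) = sqrt(194460 + (1/2)*(-1/668)*(-817)) = sqrt(194460 + 817/1336) = sqrt(259799377/1336) = sqrt(86772991918)/668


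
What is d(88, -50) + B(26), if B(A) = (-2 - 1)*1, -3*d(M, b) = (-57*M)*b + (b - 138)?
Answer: -250621/3 ≈ -83540.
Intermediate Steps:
d(M, b) = 46 - b/3 + 19*M*b (d(M, b) = -((-57*M)*b + (b - 138))/3 = -(-57*M*b + (-138 + b))/3 = -(-138 + b - 57*M*b)/3 = 46 - b/3 + 19*M*b)
B(A) = -3 (B(A) = -3*1 = -3)
d(88, -50) + B(26) = (46 - ⅓*(-50) + 19*88*(-50)) - 3 = (46 + 50/3 - 83600) - 3 = -250612/3 - 3 = -250621/3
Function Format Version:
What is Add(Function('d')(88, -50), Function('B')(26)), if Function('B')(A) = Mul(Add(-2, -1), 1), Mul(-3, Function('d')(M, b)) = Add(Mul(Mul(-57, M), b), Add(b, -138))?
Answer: Rational(-250621, 3) ≈ -83540.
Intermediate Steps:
Function('d')(M, b) = Add(46, Mul(Rational(-1, 3), b), Mul(19, M, b)) (Function('d')(M, b) = Mul(Rational(-1, 3), Add(Mul(Mul(-57, M), b), Add(b, -138))) = Mul(Rational(-1, 3), Add(Mul(-57, M, b), Add(-138, b))) = Mul(Rational(-1, 3), Add(-138, b, Mul(-57, M, b))) = Add(46, Mul(Rational(-1, 3), b), Mul(19, M, b)))
Function('B')(A) = -3 (Function('B')(A) = Mul(-3, 1) = -3)
Add(Function('d')(88, -50), Function('B')(26)) = Add(Add(46, Mul(Rational(-1, 3), -50), Mul(19, 88, -50)), -3) = Add(Add(46, Rational(50, 3), -83600), -3) = Add(Rational(-250612, 3), -3) = Rational(-250621, 3)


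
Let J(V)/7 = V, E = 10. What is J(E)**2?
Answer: 4900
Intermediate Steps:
J(V) = 7*V
J(E)**2 = (7*10)**2 = 70**2 = 4900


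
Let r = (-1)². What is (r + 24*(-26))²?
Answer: 388129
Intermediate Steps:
r = 1
(r + 24*(-26))² = (1 + 24*(-26))² = (1 - 624)² = (-623)² = 388129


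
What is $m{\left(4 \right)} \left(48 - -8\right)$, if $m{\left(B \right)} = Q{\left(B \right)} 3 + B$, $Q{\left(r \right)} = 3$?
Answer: $728$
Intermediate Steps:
$m{\left(B \right)} = 9 + B$ ($m{\left(B \right)} = 3 \cdot 3 + B = 9 + B$)
$m{\left(4 \right)} \left(48 - -8\right) = \left(9 + 4\right) \left(48 - -8\right) = 13 \left(48 + 8\right) = 13 \cdot 56 = 728$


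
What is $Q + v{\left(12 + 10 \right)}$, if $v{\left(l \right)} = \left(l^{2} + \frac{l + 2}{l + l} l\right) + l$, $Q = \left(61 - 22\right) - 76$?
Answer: $481$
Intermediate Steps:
$Q = -37$ ($Q = 39 - 76 = -37$)
$v{\left(l \right)} = 1 + l^{2} + \frac{3 l}{2}$ ($v{\left(l \right)} = \left(l^{2} + \frac{2 + l}{2 l} l\right) + l = \left(l^{2} + \left(1 + \frac{l}{2}\right)\right) + l = \left(1 + l^{2} + \frac{l}{2}\right) + l = 1 + l^{2} + \frac{3 l}{2}$)
$Q + v{\left(12 + 10 \right)} = -37 + \left(1 + \left(12 + 10\right)^{2} + \frac{3 \left(12 + 10\right)}{2}\right) = -37 + \left(1 + 22^{2} + \frac{3}{2} \cdot 22\right) = -37 + \left(1 + 484 + 33\right) = -37 + 518 = 481$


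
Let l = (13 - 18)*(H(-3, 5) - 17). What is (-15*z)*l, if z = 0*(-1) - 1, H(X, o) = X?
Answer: 1500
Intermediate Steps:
z = -1 (z = 0 - 1 = -1)
l = 100 (l = (13 - 18)*(-3 - 17) = -5*(-20) = 100)
(-15*z)*l = -15*(-1)*100 = 15*100 = 1500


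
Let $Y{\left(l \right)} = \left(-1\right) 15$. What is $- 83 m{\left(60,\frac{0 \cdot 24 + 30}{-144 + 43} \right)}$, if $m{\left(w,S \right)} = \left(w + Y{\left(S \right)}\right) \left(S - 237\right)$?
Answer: $\frac{89516745}{101} \approx 8.863 \cdot 10^{5}$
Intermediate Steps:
$Y{\left(l \right)} = -15$
$m{\left(w,S \right)} = \left(-237 + S\right) \left(-15 + w\right)$ ($m{\left(w,S \right)} = \left(w - 15\right) \left(S - 237\right) = \left(-15 + w\right) \left(-237 + S\right) = \left(-237 + S\right) \left(-15 + w\right)$)
$- 83 m{\left(60,\frac{0 \cdot 24 + 30}{-144 + 43} \right)} = - 83 \left(3555 - 14220 - 15 \frac{0 \cdot 24 + 30}{-144 + 43} + \frac{0 \cdot 24 + 30}{-144 + 43} \cdot 60\right) = - 83 \left(3555 - 14220 - 15 \frac{0 + 30}{-101} + \frac{0 + 30}{-101} \cdot 60\right) = - 83 \left(3555 - 14220 - 15 \cdot 30 \left(- \frac{1}{101}\right) + 30 \left(- \frac{1}{101}\right) 60\right) = - 83 \left(3555 - 14220 - - \frac{450}{101} - \frac{1800}{101}\right) = - 83 \left(3555 - 14220 + \frac{450}{101} - \frac{1800}{101}\right) = \left(-83\right) \left(- \frac{1078515}{101}\right) = \frac{89516745}{101}$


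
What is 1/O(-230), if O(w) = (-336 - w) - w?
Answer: 1/124 ≈ 0.0080645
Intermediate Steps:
O(w) = -336 - 2*w
1/O(-230) = 1/(-336 - 2*(-230)) = 1/(-336 + 460) = 1/124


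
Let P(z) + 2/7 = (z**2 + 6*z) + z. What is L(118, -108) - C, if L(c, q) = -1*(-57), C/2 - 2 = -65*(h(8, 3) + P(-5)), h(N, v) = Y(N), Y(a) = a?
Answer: -1709/7 ≈ -244.14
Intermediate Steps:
h(N, v) = N
P(z) = -2/7 + z**2 + 7*z (P(z) = -2/7 + ((z**2 + 6*z) + z) = -2/7 + (z**2 + 7*z) = -2/7 + z**2 + 7*z)
C = 2108/7 (C = 4 + 2*(-65*(8 + (-2/7 + (-5)**2 + 7*(-5)))) = 4 + 2*(-65*(8 + (-2/7 + 25 - 35))) = 4 + 2*(-65*(8 - 72/7)) = 4 + 2*(-65*(-16/7)) = 4 + 2*(1040/7) = 4 + 2080/7 = 2108/7 ≈ 301.14)
L(c, q) = 57
L(118, -108) - C = 57 - 1*2108/7 = 57 - 2108/7 = -1709/7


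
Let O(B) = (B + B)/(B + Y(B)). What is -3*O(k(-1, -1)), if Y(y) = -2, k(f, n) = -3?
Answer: -18/5 ≈ -3.6000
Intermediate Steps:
O(B) = 2*B/(-2 + B) (O(B) = (B + B)/(B - 2) = (2*B)/(-2 + B) = 2*B/(-2 + B))
-3*O(k(-1, -1)) = -6*(-3)/(-2 - 3) = -6*(-3)/(-5) = -6*(-3)*(-1)/5 = -3*6/5 = -18/5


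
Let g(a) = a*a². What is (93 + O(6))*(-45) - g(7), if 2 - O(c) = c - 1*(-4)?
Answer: -4168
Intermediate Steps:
O(c) = -2 - c (O(c) = 2 - (c - 1*(-4)) = 2 - (c + 4) = 2 - (4 + c) = 2 + (-4 - c) = -2 - c)
g(a) = a³
(93 + O(6))*(-45) - g(7) = (93 + (-2 - 1*6))*(-45) - 1*7³ = (93 + (-2 - 6))*(-45) - 1*343 = (93 - 8)*(-45) - 343 = 85*(-45) - 343 = -3825 - 343 = -4168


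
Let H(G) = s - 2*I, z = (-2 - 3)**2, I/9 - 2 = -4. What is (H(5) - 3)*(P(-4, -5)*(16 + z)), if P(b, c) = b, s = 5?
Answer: -6232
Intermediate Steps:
I = -18 (I = 18 + 9*(-4) = 18 - 36 = -18)
z = 25 (z = (-5)**2 = 25)
H(G) = 41 (H(G) = 5 - 2*(-18) = 5 + 36 = 41)
(H(5) - 3)*(P(-4, -5)*(16 + z)) = (41 - 3)*(-4*(16 + 25)) = 38*(-4*41) = 38*(-164) = -6232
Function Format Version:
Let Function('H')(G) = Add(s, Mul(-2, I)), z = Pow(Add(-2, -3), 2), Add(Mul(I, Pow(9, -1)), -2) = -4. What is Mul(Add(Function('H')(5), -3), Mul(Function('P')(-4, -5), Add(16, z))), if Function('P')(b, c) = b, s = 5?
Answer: -6232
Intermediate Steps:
I = -18 (I = Add(18, Mul(9, -4)) = Add(18, -36) = -18)
z = 25 (z = Pow(-5, 2) = 25)
Function('H')(G) = 41 (Function('H')(G) = Add(5, Mul(-2, -18)) = Add(5, 36) = 41)
Mul(Add(Function('H')(5), -3), Mul(Function('P')(-4, -5), Add(16, z))) = Mul(Add(41, -3), Mul(-4, Add(16, 25))) = Mul(38, Mul(-4, 41)) = Mul(38, -164) = -6232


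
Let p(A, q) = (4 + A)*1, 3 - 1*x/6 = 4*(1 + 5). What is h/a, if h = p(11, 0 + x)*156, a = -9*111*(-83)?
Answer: 260/9213 ≈ 0.028221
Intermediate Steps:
x = -126 (x = 18 - 24*(1 + 5) = 18 - 24*6 = 18 - 6*24 = 18 - 144 = -126)
p(A, q) = 4 + A
a = 82917 (a = -999*(-83) = 82917)
h = 2340 (h = (4 + 11)*156 = 15*156 = 2340)
h/a = 2340/82917 = 2340*(1/82917) = 260/9213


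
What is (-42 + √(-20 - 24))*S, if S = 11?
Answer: -462 + 22*I*√11 ≈ -462.0 + 72.966*I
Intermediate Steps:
(-42 + √(-20 - 24))*S = (-42 + √(-20 - 24))*11 = (-42 + √(-44))*11 = (-42 + 2*I*√11)*11 = -462 + 22*I*√11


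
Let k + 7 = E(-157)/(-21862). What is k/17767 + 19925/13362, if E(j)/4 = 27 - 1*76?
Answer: 227566741091/152649906522 ≈ 1.4908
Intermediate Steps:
E(j) = -196 (E(j) = 4*(27 - 1*76) = 4*(27 - 76) = 4*(-49) = -196)
k = -76419/10931 (k = -7 - 196/(-21862) = -7 - 196*(-1/21862) = -7 + 98/10931 = -76419/10931 ≈ -6.9910)
k/17767 + 19925/13362 = -76419/10931/17767 + 19925/13362 = -76419/10931*1/17767 + 19925*(1/13362) = -76419/194211077 + 19925/13362 = 227566741091/152649906522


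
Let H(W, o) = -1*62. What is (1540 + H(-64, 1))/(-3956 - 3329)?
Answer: -1478/7285 ≈ -0.20288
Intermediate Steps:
H(W, o) = -62
(1540 + H(-64, 1))/(-3956 - 3329) = (1540 - 62)/(-3956 - 3329) = 1478/(-7285) = 1478*(-1/7285) = -1478/7285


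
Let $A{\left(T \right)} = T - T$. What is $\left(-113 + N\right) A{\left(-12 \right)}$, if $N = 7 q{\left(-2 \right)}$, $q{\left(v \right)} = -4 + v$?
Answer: $0$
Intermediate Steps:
$A{\left(T \right)} = 0$
$N = -42$ ($N = 7 \left(-4 - 2\right) = 7 \left(-6\right) = -42$)
$\left(-113 + N\right) A{\left(-12 \right)} = \left(-113 - 42\right) 0 = \left(-155\right) 0 = 0$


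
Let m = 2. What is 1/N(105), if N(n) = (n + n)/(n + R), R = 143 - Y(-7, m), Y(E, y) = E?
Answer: 17/14 ≈ 1.2143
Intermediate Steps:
R = 150 (R = 143 - 1*(-7) = 143 + 7 = 150)
N(n) = 2*n/(150 + n) (N(n) = (n + n)/(n + 150) = (2*n)/(150 + n) = 2*n/(150 + n))
1/N(105) = 1/(2*105/(150 + 105)) = 1/(2*105/255) = 1/(2*105*(1/255)) = 1/(14/17) = 17/14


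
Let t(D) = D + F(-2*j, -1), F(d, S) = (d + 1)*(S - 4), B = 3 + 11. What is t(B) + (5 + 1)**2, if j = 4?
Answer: 85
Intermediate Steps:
B = 14
F(d, S) = (1 + d)*(-4 + S)
t(D) = 35 + D (t(D) = D + (-4 - 1 - (-8)*4 - (-2)*4) = D + (-4 - 1 - 4*(-8) - 1*(-8)) = D + (-4 - 1 + 32 + 8) = D + 35 = 35 + D)
t(B) + (5 + 1)**2 = (35 + 14) + (5 + 1)**2 = 49 + 6**2 = 49 + 36 = 85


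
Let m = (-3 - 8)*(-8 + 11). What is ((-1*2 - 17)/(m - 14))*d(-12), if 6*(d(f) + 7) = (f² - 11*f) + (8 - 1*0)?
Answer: 2299/141 ≈ 16.305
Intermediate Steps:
m = -33 (m = -11*3 = -33)
d(f) = -17/3 - 11*f/6 + f²/6 (d(f) = -7 + ((f² - 11*f) + (8 - 1*0))/6 = -7 + ((f² - 11*f) + (8 + 0))/6 = -7 + ((f² - 11*f) + 8)/6 = -7 + (8 + f² - 11*f)/6 = -7 + (4/3 - 11*f/6 + f²/6) = -17/3 - 11*f/6 + f²/6)
((-1*2 - 17)/(m - 14))*d(-12) = ((-1*2 - 17)/(-33 - 14))*(-17/3 - 11/6*(-12) + (⅙)*(-12)²) = ((-2 - 17)/(-47))*(-17/3 + 22 + (⅙)*144) = (-19*(-1/47))*(-17/3 + 22 + 24) = (19/47)*(121/3) = 2299/141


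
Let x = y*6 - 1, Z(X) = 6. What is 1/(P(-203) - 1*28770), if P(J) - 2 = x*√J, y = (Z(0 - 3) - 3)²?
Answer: -992/28557519 - 53*I*√203/828168051 ≈ -3.4737e-5 - 9.1181e-7*I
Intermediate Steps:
y = 9 (y = (6 - 3)² = 3² = 9)
x = 53 (x = 9*6 - 1 = 54 - 1 = 53)
P(J) = 2 + 53*√J
1/(P(-203) - 1*28770) = 1/((2 + 53*√(-203)) - 1*28770) = 1/((2 + 53*(I*√203)) - 28770) = 1/((2 + 53*I*√203) - 28770) = 1/(-28768 + 53*I*√203)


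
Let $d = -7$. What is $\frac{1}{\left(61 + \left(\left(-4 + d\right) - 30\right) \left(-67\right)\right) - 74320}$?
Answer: $- \frac{1}{71512} \approx -1.3984 \cdot 10^{-5}$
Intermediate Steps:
$\frac{1}{\left(61 + \left(\left(-4 + d\right) - 30\right) \left(-67\right)\right) - 74320} = \frac{1}{\left(61 + \left(\left(-4 - 7\right) - 30\right) \left(-67\right)\right) - 74320} = \frac{1}{\left(61 + \left(-11 - 30\right) \left(-67\right)\right) - 74320} = \frac{1}{\left(61 - -2747\right) - 74320} = \frac{1}{\left(61 + 2747\right) - 74320} = \frac{1}{2808 - 74320} = \frac{1}{-71512} = - \frac{1}{71512}$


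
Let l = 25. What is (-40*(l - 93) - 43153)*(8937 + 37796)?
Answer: -1889555389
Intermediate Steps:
(-40*(l - 93) - 43153)*(8937 + 37796) = (-40*(25 - 93) - 43153)*(8937 + 37796) = (-40*(-68) - 43153)*46733 = (2720 - 43153)*46733 = -40433*46733 = -1889555389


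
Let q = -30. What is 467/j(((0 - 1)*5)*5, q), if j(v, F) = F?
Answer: -467/30 ≈ -15.567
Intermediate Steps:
467/j(((0 - 1)*5)*5, q) = 467/(-30) = 467*(-1/30) = -467/30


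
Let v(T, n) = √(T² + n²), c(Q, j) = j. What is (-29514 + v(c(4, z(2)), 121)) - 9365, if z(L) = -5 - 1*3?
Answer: -38879 + √14705 ≈ -38758.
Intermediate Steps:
z(L) = -8 (z(L) = -5 - 3 = -8)
(-29514 + v(c(4, z(2)), 121)) - 9365 = (-29514 + √((-8)² + 121²)) - 9365 = (-29514 + √(64 + 14641)) - 9365 = (-29514 + √14705) - 9365 = -38879 + √14705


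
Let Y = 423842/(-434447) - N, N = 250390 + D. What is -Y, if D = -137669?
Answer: 48971724129/434447 ≈ 1.1272e+5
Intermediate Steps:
N = 112721 (N = 250390 - 137669 = 112721)
Y = -48971724129/434447 (Y = 423842/(-434447) - 1*112721 = 423842*(-1/434447) - 112721 = -423842/434447 - 112721 = -48971724129/434447 ≈ -1.1272e+5)
-Y = -1*(-48971724129/434447) = 48971724129/434447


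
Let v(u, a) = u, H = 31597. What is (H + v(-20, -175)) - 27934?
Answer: 3643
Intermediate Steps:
(H + v(-20, -175)) - 27934 = (31597 - 20) - 27934 = 31577 - 27934 = 3643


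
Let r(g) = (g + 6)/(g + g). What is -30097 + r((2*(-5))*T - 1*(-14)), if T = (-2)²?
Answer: -391256/13 ≈ -30097.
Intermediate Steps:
T = 4
r(g) = (6 + g)/(2*g) (r(g) = (6 + g)/((2*g)) = (6 + g)*(1/(2*g)) = (6 + g)/(2*g))
-30097 + r((2*(-5))*T - 1*(-14)) = -30097 + (6 + ((2*(-5))*4 - 1*(-14)))/(2*((2*(-5))*4 - 1*(-14))) = -30097 + (6 + (-10*4 + 14))/(2*(-10*4 + 14)) = -30097 + (6 + (-40 + 14))/(2*(-40 + 14)) = -30097 + (½)*(6 - 26)/(-26) = -30097 + (½)*(-1/26)*(-20) = -30097 + 5/13 = -391256/13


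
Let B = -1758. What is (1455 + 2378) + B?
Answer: 2075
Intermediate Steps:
(1455 + 2378) + B = (1455 + 2378) - 1758 = 3833 - 1758 = 2075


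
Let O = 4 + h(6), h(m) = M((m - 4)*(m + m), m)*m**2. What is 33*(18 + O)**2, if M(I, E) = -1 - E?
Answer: 1745700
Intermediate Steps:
h(m) = m**2*(-1 - m) (h(m) = (-1 - m)*m**2 = m**2*(-1 - m))
O = -248 (O = 4 + 6**2*(-1 - 1*6) = 4 + 36*(-1 - 6) = 4 + 36*(-7) = 4 - 252 = -248)
33*(18 + O)**2 = 33*(18 - 248)**2 = 33*(-230)**2 = 33*52900 = 1745700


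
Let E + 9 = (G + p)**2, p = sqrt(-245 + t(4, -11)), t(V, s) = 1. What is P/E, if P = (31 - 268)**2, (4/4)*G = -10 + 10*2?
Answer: -56169*I/(40*sqrt(61) + 153*I) ≈ -71.018 - 145.01*I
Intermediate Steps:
p = 2*I*sqrt(61) (p = sqrt(-245 + 1) = sqrt(-244) = 2*I*sqrt(61) ≈ 15.62*I)
G = 10 (G = -10 + 10*2 = -10 + 20 = 10)
E = -9 + (10 + 2*I*sqrt(61))**2 ≈ -153.0 + 312.41*I
P = 56169 (P = (-237)**2 = 56169)
P/E = 56169/(-153 + 40*I*sqrt(61))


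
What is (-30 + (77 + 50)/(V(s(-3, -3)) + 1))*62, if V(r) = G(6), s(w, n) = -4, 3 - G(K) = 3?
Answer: 6014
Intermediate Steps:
G(K) = 0 (G(K) = 3 - 1*3 = 3 - 3 = 0)
V(r) = 0
(-30 + (77 + 50)/(V(s(-3, -3)) + 1))*62 = (-30 + (77 + 50)/(0 + 1))*62 = (-30 + 127/1)*62 = (-30 + 127*1)*62 = (-30 + 127)*62 = 97*62 = 6014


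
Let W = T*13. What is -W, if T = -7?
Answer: 91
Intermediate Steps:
W = -91 (W = -7*13 = -91)
-W = -1*(-91) = 91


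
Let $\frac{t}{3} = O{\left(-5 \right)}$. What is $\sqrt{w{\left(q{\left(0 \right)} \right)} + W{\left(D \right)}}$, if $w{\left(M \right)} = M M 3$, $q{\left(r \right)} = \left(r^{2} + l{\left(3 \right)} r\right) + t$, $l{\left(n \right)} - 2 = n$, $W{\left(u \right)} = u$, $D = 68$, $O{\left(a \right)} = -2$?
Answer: $4 \sqrt{11} \approx 13.266$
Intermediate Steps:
$t = -6$ ($t = 3 \left(-2\right) = -6$)
$l{\left(n \right)} = 2 + n$
$q{\left(r \right)} = -6 + r^{2} + 5 r$ ($q{\left(r \right)} = \left(r^{2} + \left(2 + 3\right) r\right) - 6 = \left(r^{2} + 5 r\right) - 6 = -6 + r^{2} + 5 r$)
$w{\left(M \right)} = 3 M^{2}$ ($w{\left(M \right)} = M^{2} \cdot 3 = 3 M^{2}$)
$\sqrt{w{\left(q{\left(0 \right)} \right)} + W{\left(D \right)}} = \sqrt{3 \left(-6 + 0^{2} + 5 \cdot 0\right)^{2} + 68} = \sqrt{3 \left(-6 + 0 + 0\right)^{2} + 68} = \sqrt{3 \left(-6\right)^{2} + 68} = \sqrt{3 \cdot 36 + 68} = \sqrt{108 + 68} = \sqrt{176} = 4 \sqrt{11}$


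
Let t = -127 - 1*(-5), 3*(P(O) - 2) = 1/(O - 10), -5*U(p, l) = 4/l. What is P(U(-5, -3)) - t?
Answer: 18099/146 ≈ 123.97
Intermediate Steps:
U(p, l) = -4/(5*l)
P(O) = 2 + 1/(3*(-10 + O)) (P(O) = 2 + 1/(3*(O - 10)) = 2 + 1/(3*(-10 + O)))
t = -122 (t = -127 + 5 = -122)
P(U(-5, -3)) - t = (-59 + 6*(-⅘/(-3)))/(3*(-10 - ⅘/(-3))) - 1*(-122) = (-59 + 6*(-⅘*(-⅓)))/(3*(-10 - ⅘*(-⅓))) + 122 = (-59 + 6*(4/15))/(3*(-10 + 4/15)) + 122 = (-59 + 8/5)/(3*(-146/15)) + 122 = (⅓)*(-15/146)*(-287/5) + 122 = 287/146 + 122 = 18099/146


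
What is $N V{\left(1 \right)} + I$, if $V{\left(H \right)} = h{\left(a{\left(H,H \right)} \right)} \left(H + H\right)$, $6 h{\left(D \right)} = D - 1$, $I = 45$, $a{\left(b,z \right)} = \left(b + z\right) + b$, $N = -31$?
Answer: $\frac{73}{3} \approx 24.333$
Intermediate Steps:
$a{\left(b,z \right)} = z + 2 b$
$h{\left(D \right)} = - \frac{1}{6} + \frac{D}{6}$ ($h{\left(D \right)} = \frac{D - 1}{6} = \frac{-1 + D}{6} = - \frac{1}{6} + \frac{D}{6}$)
$V{\left(H \right)} = 2 H \left(- \frac{1}{6} + \frac{H}{2}\right)$ ($V{\left(H \right)} = \left(- \frac{1}{6} + \frac{H + 2 H}{6}\right) \left(H + H\right) = \left(- \frac{1}{6} + \frac{3 H}{6}\right) 2 H = \left(- \frac{1}{6} + \frac{H}{2}\right) 2 H = 2 H \left(- \frac{1}{6} + \frac{H}{2}\right)$)
$N V{\left(1 \right)} + I = - 31 \cdot 1 \left(- \frac{1}{3} + 1\right) + 45 = - 31 \cdot 1 \cdot \frac{2}{3} + 45 = \left(-31\right) \frac{2}{3} + 45 = - \frac{62}{3} + 45 = \frac{73}{3}$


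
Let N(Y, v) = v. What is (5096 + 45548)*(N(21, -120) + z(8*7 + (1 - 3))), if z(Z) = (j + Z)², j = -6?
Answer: 110606496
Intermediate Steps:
z(Z) = (-6 + Z)²
(5096 + 45548)*(N(21, -120) + z(8*7 + (1 - 3))) = (5096 + 45548)*(-120 + (-6 + (8*7 + (1 - 3)))²) = 50644*(-120 + (-6 + (56 - 2))²) = 50644*(-120 + (-6 + 54)²) = 50644*(-120 + 48²) = 50644*(-120 + 2304) = 50644*2184 = 110606496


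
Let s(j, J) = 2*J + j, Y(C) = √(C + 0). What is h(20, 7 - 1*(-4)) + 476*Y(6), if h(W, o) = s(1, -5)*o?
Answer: -99 + 476*√6 ≈ 1067.0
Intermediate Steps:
Y(C) = √C
s(j, J) = j + 2*J
h(W, o) = -9*o (h(W, o) = (1 + 2*(-5))*o = (1 - 10)*o = -9*o)
h(20, 7 - 1*(-4)) + 476*Y(6) = -9*(7 - 1*(-4)) + 476*√6 = -9*(7 + 4) + 476*√6 = -9*11 + 476*√6 = -99 + 476*√6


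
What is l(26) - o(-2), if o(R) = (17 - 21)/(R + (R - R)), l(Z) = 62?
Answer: 60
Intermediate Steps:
o(R) = -4/R (o(R) = -4/(R + 0) = -4/R)
l(26) - o(-2) = 62 - (-4)/(-2) = 62 - (-4)*(-1)/2 = 62 - 1*2 = 62 - 2 = 60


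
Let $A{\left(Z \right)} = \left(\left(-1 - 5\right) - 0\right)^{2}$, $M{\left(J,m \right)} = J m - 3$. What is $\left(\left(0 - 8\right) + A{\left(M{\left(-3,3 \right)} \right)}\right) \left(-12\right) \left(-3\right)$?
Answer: $1008$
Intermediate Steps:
$M{\left(J,m \right)} = -3 + J m$
$A{\left(Z \right)} = 36$ ($A{\left(Z \right)} = \left(-6 + 0\right)^{2} = \left(-6\right)^{2} = 36$)
$\left(\left(0 - 8\right) + A{\left(M{\left(-3,3 \right)} \right)}\right) \left(-12\right) \left(-3\right) = \left(\left(0 - 8\right) + 36\right) \left(-12\right) \left(-3\right) = \left(-8 + 36\right) \left(-12\right) \left(-3\right) = 28 \left(-12\right) \left(-3\right) = \left(-336\right) \left(-3\right) = 1008$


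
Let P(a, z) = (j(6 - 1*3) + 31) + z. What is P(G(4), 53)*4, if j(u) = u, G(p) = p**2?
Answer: 348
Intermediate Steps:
P(a, z) = 34 + z (P(a, z) = ((6 - 1*3) + 31) + z = ((6 - 3) + 31) + z = (3 + 31) + z = 34 + z)
P(G(4), 53)*4 = (34 + 53)*4 = 87*4 = 348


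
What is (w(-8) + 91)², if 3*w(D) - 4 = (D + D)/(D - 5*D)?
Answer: 305809/36 ≈ 8494.7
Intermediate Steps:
w(D) = 7/6 (w(D) = 4/3 + ((D + D)/(D - 5*D))/3 = 4/3 + ((2*D)/((-4*D)))/3 = 4/3 + ((2*D)*(-1/(4*D)))/3 = 4/3 + (⅓)*(-½) = 4/3 - ⅙ = 7/6)
(w(-8) + 91)² = (7/6 + 91)² = (553/6)² = 305809/36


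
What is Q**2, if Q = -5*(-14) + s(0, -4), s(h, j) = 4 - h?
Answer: 5476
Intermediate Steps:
Q = 74 (Q = -5*(-14) + (4 - 1*0) = 70 + (4 + 0) = 70 + 4 = 74)
Q**2 = 74**2 = 5476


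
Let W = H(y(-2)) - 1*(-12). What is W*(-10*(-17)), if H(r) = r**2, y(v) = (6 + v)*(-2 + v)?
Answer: 45560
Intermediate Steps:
y(v) = (-2 + v)*(6 + v)
W = 268 (W = (-12 + (-2)**2 + 4*(-2))**2 - 1*(-12) = (-12 + 4 - 8)**2 + 12 = (-16)**2 + 12 = 256 + 12 = 268)
W*(-10*(-17)) = 268*(-10*(-17)) = 268*170 = 45560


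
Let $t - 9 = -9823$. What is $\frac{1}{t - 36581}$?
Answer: $- \frac{1}{46395} \approx -2.1554 \cdot 10^{-5}$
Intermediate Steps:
$t = -9814$ ($t = 9 - 9823 = -9814$)
$\frac{1}{t - 36581} = \frac{1}{-9814 - 36581} = \frac{1}{-46395} = - \frac{1}{46395}$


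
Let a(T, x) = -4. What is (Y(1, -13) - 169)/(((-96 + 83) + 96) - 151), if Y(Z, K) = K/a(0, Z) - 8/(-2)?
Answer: 647/272 ≈ 2.3787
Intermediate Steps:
Y(Z, K) = 4 - K/4 (Y(Z, K) = K/(-4) - 8/(-2) = K*(-¼) - 8*(-½) = -K/4 + 4 = 4 - K/4)
(Y(1, -13) - 169)/(((-96 + 83) + 96) - 151) = ((4 - ¼*(-13)) - 169)/(((-96 + 83) + 96) - 151) = ((4 + 13/4) - 169)/((-13 + 96) - 151) = (29/4 - 169)/(83 - 151) = -647/4/(-68) = -647/4*(-1/68) = 647/272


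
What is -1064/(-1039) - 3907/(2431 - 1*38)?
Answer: -1513221/2486327 ≈ -0.60862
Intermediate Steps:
-1064/(-1039) - 3907/(2431 - 1*38) = -1064*(-1/1039) - 3907/(2431 - 38) = 1064/1039 - 3907/2393 = -1513221/2486327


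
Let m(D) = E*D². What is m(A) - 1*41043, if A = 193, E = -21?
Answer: -823272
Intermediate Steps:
m(D) = -21*D²
m(A) - 1*41043 = -21*193² - 1*41043 = -21*37249 - 41043 = -782229 - 41043 = -823272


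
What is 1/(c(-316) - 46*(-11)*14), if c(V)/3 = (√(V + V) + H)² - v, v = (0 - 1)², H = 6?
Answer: -I/(-5293*I + 72*√158) ≈ 0.00018356 - 3.1386e-5*I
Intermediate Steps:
v = 1 (v = (-1)² = 1)
c(V) = -3 + 3*(6 + √2*√V)² (c(V) = 3*((√(V + V) + 6)² - 1*1) = 3*((√(2*V) + 6)² - 1) = 3*((√2*√V + 6)² - 1) = 3*((6 + √2*√V)² - 1) = 3*(-1 + (6 + √2*√V)²) = -3 + 3*(6 + √2*√V)²)
1/(c(-316) - 46*(-11)*14) = 1/((-3 + 3*(6 + √2*√(-316))²) - 46*(-11)*14) = 1/((-3 + 3*(6 + √2*(2*I*√79))²) + 506*14) = 1/((-3 + 3*(6 + 2*I*√158)²) + 7084) = 1/(7081 + 3*(6 + 2*I*√158)²)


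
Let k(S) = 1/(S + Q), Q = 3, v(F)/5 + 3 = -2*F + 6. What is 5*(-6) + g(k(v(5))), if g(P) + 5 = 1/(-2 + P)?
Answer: -2307/65 ≈ -35.492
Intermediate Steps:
v(F) = 15 - 10*F (v(F) = -15 + 5*(-2*F + 6) = -15 + 5*(6 - 2*F) = -15 + (30 - 10*F) = 15 - 10*F)
k(S) = 1/(3 + S) (k(S) = 1/(S + 3) = 1/(3 + S))
g(P) = -5 + 1/(-2 + P)
5*(-6) + g(k(v(5))) = 5*(-6) + (11 - 5/(3 + (15 - 10*5)))/(-2 + 1/(3 + (15 - 10*5))) = -30 + (11 - 5/(3 + (15 - 50)))/(-2 + 1/(3 + (15 - 50))) = -30 + (11 - 5/(3 - 35))/(-2 + 1/(3 - 35)) = -30 + (11 - 5/(-32))/(-2 + 1/(-32)) = -30 + (11 - 5*(-1/32))/(-2 - 1/32) = -30 + (11 + 5/32)/(-65/32) = -30 - 32/65*357/32 = -30 - 357/65 = -2307/65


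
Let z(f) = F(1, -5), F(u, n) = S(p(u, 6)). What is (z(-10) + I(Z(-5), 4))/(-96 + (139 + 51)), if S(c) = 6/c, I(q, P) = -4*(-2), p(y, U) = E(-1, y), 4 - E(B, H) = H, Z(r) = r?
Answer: 5/47 ≈ 0.10638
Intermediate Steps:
E(B, H) = 4 - H
p(y, U) = 4 - y
I(q, P) = 8
F(u, n) = 6/(4 - u)
z(f) = 2 (z(f) = -6/(-4 + 1) = -6/(-3) = -6*(-⅓) = 2)
(z(-10) + I(Z(-5), 4))/(-96 + (139 + 51)) = (2 + 8)/(-96 + (139 + 51)) = 10/(-96 + 190) = 10/94 = 10*(1/94) = 5/47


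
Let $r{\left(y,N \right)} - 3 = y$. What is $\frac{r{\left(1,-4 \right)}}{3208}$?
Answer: $\frac{1}{802} \approx 0.0012469$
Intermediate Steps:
$r{\left(y,N \right)} = 3 + y$
$\frac{r{\left(1,-4 \right)}}{3208} = \frac{3 + 1}{3208} = 4 \cdot \frac{1}{3208} = \frac{1}{802}$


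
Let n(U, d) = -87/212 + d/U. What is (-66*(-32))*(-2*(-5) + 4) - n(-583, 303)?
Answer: 68954745/2332 ≈ 29569.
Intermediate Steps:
n(U, d) = -87/212 + d/U (n(U, d) = -87*1/212 + d/U = -87/212 + d/U)
(-66*(-32))*(-2*(-5) + 4) - n(-583, 303) = (-66*(-32))*(-2*(-5) + 4) - (-87/212 + 303/(-583)) = 2112*(10 + 4) - (-87/212 + 303*(-1/583)) = 2112*14 - (-87/212 - 303/583) = 29568 - 1*(-2169/2332) = 29568 + 2169/2332 = 68954745/2332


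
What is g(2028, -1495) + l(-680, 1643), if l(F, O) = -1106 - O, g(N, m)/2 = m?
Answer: -5739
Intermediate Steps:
g(N, m) = 2*m
g(2028, -1495) + l(-680, 1643) = 2*(-1495) + (-1106 - 1*1643) = -2990 + (-1106 - 1643) = -2990 - 2749 = -5739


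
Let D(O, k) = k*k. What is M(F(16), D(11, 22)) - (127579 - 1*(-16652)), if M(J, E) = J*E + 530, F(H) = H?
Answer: -135957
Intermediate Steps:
D(O, k) = k²
M(J, E) = 530 + E*J (M(J, E) = E*J + 530 = 530 + E*J)
M(F(16), D(11, 22)) - (127579 - 1*(-16652)) = (530 + 22²*16) - (127579 - 1*(-16652)) = (530 + 484*16) - (127579 + 16652) = (530 + 7744) - 1*144231 = 8274 - 144231 = -135957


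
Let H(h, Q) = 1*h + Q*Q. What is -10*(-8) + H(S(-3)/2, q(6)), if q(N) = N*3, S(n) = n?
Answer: 805/2 ≈ 402.50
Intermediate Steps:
q(N) = 3*N
H(h, Q) = h + Q²
-10*(-8) + H(S(-3)/2, q(6)) = -10*(-8) + (-3/2 + (3*6)²) = 80 + (-3*½ + 18²) = 80 + (-3/2 + 324) = 80 + 645/2 = 805/2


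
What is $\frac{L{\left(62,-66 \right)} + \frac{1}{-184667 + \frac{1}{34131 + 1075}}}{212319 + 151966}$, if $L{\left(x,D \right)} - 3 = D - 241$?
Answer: $- \frac{395284300222}{473671509017657} \approx -0.00083451$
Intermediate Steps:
$L{\left(x,D \right)} = -238 + D$ ($L{\left(x,D \right)} = 3 + \left(D - 241\right) = 3 + \left(-241 + D\right) = -238 + D$)
$\frac{L{\left(62,-66 \right)} + \frac{1}{-184667 + \frac{1}{34131 + 1075}}}{212319 + 151966} = \frac{\left(-238 - 66\right) + \frac{1}{-184667 + \frac{1}{34131 + 1075}}}{212319 + 151966} = \frac{-304 + \frac{1}{-184667 + \frac{1}{35206}}}{364285} = \left(-304 + \frac{1}{-184667 + \frac{1}{35206}}\right) \frac{1}{364285} = \left(-304 + \frac{1}{- \frac{6501386401}{35206}}\right) \frac{1}{364285} = \left(-304 - \frac{35206}{6501386401}\right) \frac{1}{364285} = \left(- \frac{1976421501110}{6501386401}\right) \frac{1}{364285} = - \frac{395284300222}{473671509017657}$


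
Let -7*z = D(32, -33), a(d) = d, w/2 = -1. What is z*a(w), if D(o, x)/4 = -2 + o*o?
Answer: 1168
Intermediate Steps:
w = -2 (w = 2*(-1) = -2)
D(o, x) = -8 + 4*o² (D(o, x) = 4*(-2 + o*o) = 4*(-2 + o²) = -8 + 4*o²)
z = -584 (z = -(-8 + 4*32²)/7 = -(-8 + 4*1024)/7 = -(-8 + 4096)/7 = -⅐*4088 = -584)
z*a(w) = -584*(-2) = 1168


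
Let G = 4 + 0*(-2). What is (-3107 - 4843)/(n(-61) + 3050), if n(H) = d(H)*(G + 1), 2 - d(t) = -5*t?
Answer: -1590/307 ≈ -5.1792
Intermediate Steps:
G = 4 (G = 4 + 0 = 4)
d(t) = 2 + 5*t (d(t) = 2 - (-5)*t = 2 + 5*t)
n(H) = 10 + 25*H (n(H) = (2 + 5*H)*(4 + 1) = (2 + 5*H)*5 = 10 + 25*H)
(-3107 - 4843)/(n(-61) + 3050) = (-3107 - 4843)/((10 + 25*(-61)) + 3050) = -7950/((10 - 1525) + 3050) = -7950/(-1515 + 3050) = -7950/1535 = -7950*1/1535 = -1590/307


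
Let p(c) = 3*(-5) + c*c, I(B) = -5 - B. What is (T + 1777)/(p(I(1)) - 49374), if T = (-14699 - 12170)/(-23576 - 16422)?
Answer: -23701105/658007098 ≈ -0.036020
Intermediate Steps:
p(c) = -15 + c²
T = 26869/39998 (T = -26869/(-39998) = -26869*(-1/39998) = 26869/39998 ≈ 0.67176)
(T + 1777)/(p(I(1)) - 49374) = (26869/39998 + 1777)/((-15 + (-5 - 1*1)²) - 49374) = 71103315/(39998*((-15 + (-5 - 1)²) - 49374)) = 71103315/(39998*((-15 + (-6)²) - 49374)) = 71103315/(39998*((-15 + 36) - 49374)) = 71103315/(39998*(21 - 49374)) = (71103315/39998)/(-49353) = (71103315/39998)*(-1/49353) = -23701105/658007098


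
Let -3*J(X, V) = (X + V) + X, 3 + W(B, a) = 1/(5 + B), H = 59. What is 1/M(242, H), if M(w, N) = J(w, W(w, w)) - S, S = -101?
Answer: -741/43967 ≈ -0.016854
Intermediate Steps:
W(B, a) = -3 + 1/(5 + B)
J(X, V) = -2*X/3 - V/3 (J(X, V) = -((X + V) + X)/3 = -((V + X) + X)/3 = -(V + 2*X)/3 = -2*X/3 - V/3)
M(w, N) = 101 - 2*w/3 - (-14 - 3*w)/(3*(5 + w)) (M(w, N) = (-2*w/3 - (-14 - 3*w)/(3*(5 + w))) - 1*(-101) = (-2*w/3 - (-14 - 3*w)/(3*(5 + w))) + 101 = 101 - 2*w/3 - (-14 - 3*w)/(3*(5 + w)))
1/M(242, H) = 1/((1529 - 2*242**2 + 296*242)/(3*(5 + 242))) = 1/((1/3)*(1529 - 2*58564 + 71632)/247) = 1/((1/3)*(1/247)*(1529 - 117128 + 71632)) = 1/((1/3)*(1/247)*(-43967)) = 1/(-43967/741) = -741/43967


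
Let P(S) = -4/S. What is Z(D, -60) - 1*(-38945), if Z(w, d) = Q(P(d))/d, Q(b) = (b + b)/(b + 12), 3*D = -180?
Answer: 211471349/5430 ≈ 38945.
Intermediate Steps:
D = -60 (D = (⅓)*(-180) = -60)
Q(b) = 2*b/(12 + b) (Q(b) = (2*b)/(12 + b) = 2*b/(12 + b))
Z(w, d) = -8/(d²*(12 - 4/d)) (Z(w, d) = (2*(-4/d)/(12 - 4/d))/d = (-8/(d*(12 - 4/d)))/d = -8/(d²*(12 - 4/d)))
Z(D, -60) - 1*(-38945) = -2/(-60*(-1 + 3*(-60))) - 1*(-38945) = -2*(-1/60)/(-1 - 180) + 38945 = -2*(-1/60)/(-181) + 38945 = -2*(-1/60)*(-1/181) + 38945 = -1/5430 + 38945 = 211471349/5430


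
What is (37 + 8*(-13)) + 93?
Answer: 26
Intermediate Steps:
(37 + 8*(-13)) + 93 = (37 - 104) + 93 = -67 + 93 = 26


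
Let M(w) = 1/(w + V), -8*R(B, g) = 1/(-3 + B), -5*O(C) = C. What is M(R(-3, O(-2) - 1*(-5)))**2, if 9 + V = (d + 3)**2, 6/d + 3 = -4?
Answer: 5531904/106481761 ≈ 0.051952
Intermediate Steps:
d = -6/7 (d = 6/(-3 - 4) = 6/(-7) = 6*(-1/7) = -6/7 ≈ -0.85714)
O(C) = -C/5
V = -216/49 (V = -9 + (-6/7 + 3)**2 = -9 + (15/7)**2 = -9 + 225/49 = -216/49 ≈ -4.4082)
R(B, g) = -1/(8*(-3 + B))
M(w) = 1/(-216/49 + w) (M(w) = 1/(w - 216/49) = 1/(-216/49 + w))
M(R(-3, O(-2) - 1*(-5)))**2 = (49/(-216 + 49*(-1/(-24 + 8*(-3)))))**2 = (49/(-216 + 49*(-1/(-24 - 24))))**2 = (49/(-216 + 49*(-1/(-48))))**2 = (49/(-216 + 49*(-1*(-1/48))))**2 = (49/(-216 + 49*(1/48)))**2 = (49/(-216 + 49/48))**2 = (49/(-10319/48))**2 = (49*(-48/10319))**2 = (-2352/10319)**2 = 5531904/106481761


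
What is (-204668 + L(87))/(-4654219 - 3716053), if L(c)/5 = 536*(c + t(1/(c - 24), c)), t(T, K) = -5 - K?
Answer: 54517/2092568 ≈ 0.026053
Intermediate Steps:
L(c) = -13400 (L(c) = 5*(536*(c + (-5 - c))) = 5*(536*(-5)) = 5*(-2680) = -13400)
(-204668 + L(87))/(-4654219 - 3716053) = (-204668 - 13400)/(-4654219 - 3716053) = -218068/(-8370272) = -218068*(-1/8370272) = 54517/2092568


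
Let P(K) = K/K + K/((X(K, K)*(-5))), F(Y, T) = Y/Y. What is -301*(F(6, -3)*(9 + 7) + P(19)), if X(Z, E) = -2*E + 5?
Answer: -850024/165 ≈ -5151.7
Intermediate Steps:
F(Y, T) = 1
X(Z, E) = 5 - 2*E
P(K) = 1 + K/(-25 + 10*K) (P(K) = K/K + K/(((5 - 2*K)*(-5))) = 1 + K/(-25 + 10*K))
-301*(F(6, -3)*(9 + 7) + P(19)) = -301*(1*(9 + 7) + (-25 + 11*19)/(5*(-5 + 2*19))) = -301*(1*16 + (-25 + 209)/(5*(-5 + 38))) = -301*(16 + (⅕)*184/33) = -301*(16 + (⅕)*(1/33)*184) = -301*(16 + 184/165) = -301*2824/165 = -850024/165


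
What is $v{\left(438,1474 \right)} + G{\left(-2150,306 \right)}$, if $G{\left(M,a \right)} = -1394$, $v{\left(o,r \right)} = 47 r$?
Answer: $67884$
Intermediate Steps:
$v{\left(438,1474 \right)} + G{\left(-2150,306 \right)} = 47 \cdot 1474 - 1394 = 69278 - 1394 = 67884$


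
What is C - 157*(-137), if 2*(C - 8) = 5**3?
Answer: 43159/2 ≈ 21580.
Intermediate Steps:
C = 141/2 (C = 8 + (1/2)*5**3 = 8 + (1/2)*125 = 8 + 125/2 = 141/2 ≈ 70.500)
C - 157*(-137) = 141/2 - 157*(-137) = 141/2 + 21509 = 43159/2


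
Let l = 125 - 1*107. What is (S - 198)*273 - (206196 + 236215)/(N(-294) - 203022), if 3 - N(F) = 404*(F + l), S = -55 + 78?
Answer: -4371686714/91515 ≈ -47770.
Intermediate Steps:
S = 23
l = 18 (l = 125 - 107 = 18)
N(F) = -7269 - 404*F (N(F) = 3 - 404*(F + 18) = 3 - 404*(18 + F) = 3 - (7272 + 404*F) = 3 + (-7272 - 404*F) = -7269 - 404*F)
(S - 198)*273 - (206196 + 236215)/(N(-294) - 203022) = (23 - 198)*273 - (206196 + 236215)/((-7269 - 404*(-294)) - 203022) = -175*273 - 442411/((-7269 + 118776) - 203022) = -47775 - 442411/(111507 - 203022) = -47775 - 442411/(-91515) = -47775 - 442411*(-1)/91515 = -47775 - 1*(-442411/91515) = -47775 + 442411/91515 = -4371686714/91515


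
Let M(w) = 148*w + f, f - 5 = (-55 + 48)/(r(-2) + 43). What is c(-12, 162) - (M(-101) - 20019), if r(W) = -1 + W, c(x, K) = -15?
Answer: 1397887/40 ≈ 34947.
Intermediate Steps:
f = 193/40 (f = 5 + (-55 + 48)/((-1 - 2) + 43) = 5 - 7/(-3 + 43) = 5 - 7/40 = 193/40 ≈ 4.8250)
M(w) = 193/40 + 148*w (M(w) = 148*w + 193/40 = 193/40 + 148*w)
c(-12, 162) - (M(-101) - 20019) = -15 - ((193/40 + 148*(-101)) - 20019) = -15 - ((193/40 - 14948) - 20019) = -15 - (-597727/40 - 20019) = -15 - 1*(-1398487/40) = -15 + 1398487/40 = 1397887/40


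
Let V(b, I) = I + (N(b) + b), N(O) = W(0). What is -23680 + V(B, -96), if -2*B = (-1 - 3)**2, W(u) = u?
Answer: -23784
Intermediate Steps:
N(O) = 0
B = -8 (B = -(-1 - 3)**2/2 = -1/2*(-4)**2 = -1/2*16 = -8)
V(b, I) = I + b (V(b, I) = I + (0 + b) = I + b)
-23680 + V(B, -96) = -23680 + (-96 - 8) = -23680 - 104 = -23784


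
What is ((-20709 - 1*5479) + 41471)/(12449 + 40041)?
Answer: 527/1810 ≈ 0.29116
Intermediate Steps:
((-20709 - 1*5479) + 41471)/(12449 + 40041) = ((-20709 - 5479) + 41471)/52490 = (-26188 + 41471)*(1/52490) = 15283*(1/52490) = 527/1810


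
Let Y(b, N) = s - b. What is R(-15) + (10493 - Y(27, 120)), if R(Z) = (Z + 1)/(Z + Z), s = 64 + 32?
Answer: 156367/15 ≈ 10424.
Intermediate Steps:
s = 96
Y(b, N) = 96 - b
R(Z) = (1 + Z)/(2*Z) (R(Z) = (1 + Z)/((2*Z)) = (1 + Z)*(1/(2*Z)) = (1 + Z)/(2*Z))
R(-15) + (10493 - Y(27, 120)) = (½)*(1 - 15)/(-15) + (10493 - (96 - 1*27)) = (½)*(-1/15)*(-14) + (10493 - (96 - 27)) = 7/15 + (10493 - 1*69) = 7/15 + (10493 - 69) = 7/15 + 10424 = 156367/15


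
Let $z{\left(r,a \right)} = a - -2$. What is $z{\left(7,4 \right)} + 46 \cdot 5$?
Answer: $236$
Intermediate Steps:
$z{\left(r,a \right)} = 2 + a$ ($z{\left(r,a \right)} = a + 2 = 2 + a$)
$z{\left(7,4 \right)} + 46 \cdot 5 = \left(2 + 4\right) + 46 \cdot 5 = 6 + 230 = 236$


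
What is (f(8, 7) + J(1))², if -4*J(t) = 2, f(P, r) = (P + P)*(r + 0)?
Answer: 49729/4 ≈ 12432.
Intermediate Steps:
f(P, r) = 2*P*r (f(P, r) = (2*P)*r = 2*P*r)
J(t) = -½ (J(t) = -¼*2 = -½)
(f(8, 7) + J(1))² = (2*8*7 - ½)² = (112 - ½)² = (223/2)² = 49729/4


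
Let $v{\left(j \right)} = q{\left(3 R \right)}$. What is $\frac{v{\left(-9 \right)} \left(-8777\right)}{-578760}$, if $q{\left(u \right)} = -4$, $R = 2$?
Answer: $- \frac{8777}{144690} \approx -0.060661$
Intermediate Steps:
$v{\left(j \right)} = -4$
$\frac{v{\left(-9 \right)} \left(-8777\right)}{-578760} = \frac{\left(-4\right) \left(-8777\right)}{-578760} = 35108 \left(- \frac{1}{578760}\right) = - \frac{8777}{144690}$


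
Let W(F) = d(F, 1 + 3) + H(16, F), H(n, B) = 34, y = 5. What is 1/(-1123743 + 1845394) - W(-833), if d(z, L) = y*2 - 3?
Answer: -29587690/721651 ≈ -41.000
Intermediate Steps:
d(z, L) = 7 (d(z, L) = 5*2 - 3 = 10 - 3 = 7)
W(F) = 41 (W(F) = 7 + 34 = 41)
1/(-1123743 + 1845394) - W(-833) = 1/(-1123743 + 1845394) - 1*41 = 1/721651 - 41 = -29587690/721651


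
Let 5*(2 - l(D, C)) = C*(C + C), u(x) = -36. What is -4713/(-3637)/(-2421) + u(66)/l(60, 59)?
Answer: 129347257/5101132542 ≈ 0.025357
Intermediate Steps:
l(D, C) = 2 - 2*C²/5 (l(D, C) = 2 - C*(C + C)/5 = 2 - C*2*C/5 = 2 - 2*C²/5)
-4713/(-3637)/(-2421) + u(66)/l(60, 59) = -4713/(-3637)/(-2421) - 36/(2 - ⅖*59²) = -4713*(-1/3637)*(-1/2421) - 36/(2 - ⅖*3481) = (4713/3637)*(-1/2421) - 36/(2 - 6962/5) = -1571/2935059 - 36/(-6952/5) = -1571/2935059 - 36*(-5/6952) = -1571/2935059 + 45/1738 = 129347257/5101132542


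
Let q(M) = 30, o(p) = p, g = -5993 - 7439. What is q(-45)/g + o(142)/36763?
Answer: 402227/246900308 ≈ 0.0016291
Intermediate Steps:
g = -13432
q(-45)/g + o(142)/36763 = 30/(-13432) + 142/36763 = 30*(-1/13432) + 142*(1/36763) = -15/6716 + 142/36763 = 402227/246900308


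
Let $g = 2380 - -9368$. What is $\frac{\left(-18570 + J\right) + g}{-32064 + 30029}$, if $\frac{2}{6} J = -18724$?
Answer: $\frac{62994}{2035} \approx 30.955$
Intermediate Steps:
$J = -56172$ ($J = 3 \left(-18724\right) = -56172$)
$g = 11748$ ($g = 2380 + 9368 = 11748$)
$\frac{\left(-18570 + J\right) + g}{-32064 + 30029} = \frac{\left(-18570 - 56172\right) + 11748}{-32064 + 30029} = \frac{-74742 + 11748}{-2035} = \left(-62994\right) \left(- \frac{1}{2035}\right) = \frac{62994}{2035}$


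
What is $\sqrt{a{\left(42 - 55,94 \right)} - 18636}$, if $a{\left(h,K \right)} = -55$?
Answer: $i \sqrt{18691} \approx 136.72 i$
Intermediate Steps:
$\sqrt{a{\left(42 - 55,94 \right)} - 18636} = \sqrt{-55 - 18636} = \sqrt{-18691} = i \sqrt{18691}$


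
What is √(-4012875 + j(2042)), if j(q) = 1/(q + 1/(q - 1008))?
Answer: 13*I*√105857562963991481/2111429 ≈ 2003.2*I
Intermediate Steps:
j(q) = 1/(q + 1/(-1008 + q))
√(-4012875 + j(2042)) = √(-4012875 + (-1008 + 2042)/(1 + 2042² - 1008*2042)) = √(-4012875 + 1034/(1 + 4169764 - 2058336)) = √(-4012875 + 1034/2111429) = √(-8472900647341/2111429) = 13*I*√105857562963991481/2111429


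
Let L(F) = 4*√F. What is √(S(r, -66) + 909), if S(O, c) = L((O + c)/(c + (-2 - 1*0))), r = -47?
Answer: √(262701 + 34*√1921)/17 ≈ 30.235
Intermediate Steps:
S(O, c) = 4*√((O + c)/(-2 + c)) (S(O, c) = 4*√((O + c)/(c + (-2 - 1*0))) = 4*√((O + c)/(c + (-2 + 0))) = 4*√((O + c)/(c - 2)) = 4*√((O + c)/(-2 + c)))
√(S(r, -66) + 909) = √(4*√((-47 - 66)/(-2 - 66)) + 909) = √(4*√(-113/(-68)) + 909) = √(4*√(-1/68*(-113)) + 909) = √(4*√(113/68) + 909) = √(4*(√1921/34) + 909) = √(2*√1921/17 + 909) = √(909 + 2*√1921/17)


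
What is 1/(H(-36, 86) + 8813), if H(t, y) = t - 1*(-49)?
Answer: 1/8826 ≈ 0.00011330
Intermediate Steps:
H(t, y) = 49 + t (H(t, y) = t + 49 = 49 + t)
1/(H(-36, 86) + 8813) = 1/((49 - 36) + 8813) = 1/(13 + 8813) = 1/8826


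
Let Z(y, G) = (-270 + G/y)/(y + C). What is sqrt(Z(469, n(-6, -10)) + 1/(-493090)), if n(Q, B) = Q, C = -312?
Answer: I*sqrt(2267162144689856041810)/36307695970 ≈ 1.3114*I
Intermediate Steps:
Z(y, G) = (-270 + G/y)/(-312 + y) (Z(y, G) = (-270 + G/y)/(y - 312) = (-270 + G/y)/(-312 + y))
sqrt(Z(469, n(-6, -10)) + 1/(-493090)) = sqrt((-6 - 270*469)/(469*(-312 + 469)) + 1/(-493090)) = sqrt((1/469)*(-6 - 126630)/157 - 1/493090) = sqrt((1/469)*(1/157)*(-126636) - 1/493090) = sqrt(-126636/73633 - 1/493090) = sqrt(-62443018873/36307695970) = I*sqrt(2267162144689856041810)/36307695970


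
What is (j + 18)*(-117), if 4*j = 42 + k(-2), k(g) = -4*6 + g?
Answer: -2574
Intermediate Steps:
k(g) = -24 + g
j = 4 (j = (42 + (-24 - 2))/4 = (42 - 26)/4 = (¼)*16 = 4)
(j + 18)*(-117) = (4 + 18)*(-117) = 22*(-117) = -2574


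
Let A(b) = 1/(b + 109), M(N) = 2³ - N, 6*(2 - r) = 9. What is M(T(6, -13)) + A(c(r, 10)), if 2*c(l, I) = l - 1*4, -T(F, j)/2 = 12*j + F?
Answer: -125264/429 ≈ -291.99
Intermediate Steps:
r = ½ (r = 2 - ⅙*9 = 2 - 3/2 = ½ ≈ 0.50000)
T(F, j) = -24*j - 2*F (T(F, j) = -2*(12*j + F) = -2*(F + 12*j) = -24*j - 2*F)
M(N) = 8 - N
c(l, I) = -2 + l/2 (c(l, I) = (l - 1*4)/2 = (l - 4)/2 = (-4 + l)/2 = -2 + l/2)
A(b) = 1/(109 + b)
M(T(6, -13)) + A(c(r, 10)) = (8 - (-24*(-13) - 2*6)) + 1/(109 + (-2 + (½)*(½))) = (8 - (312 - 12)) + 1/(109 + (-2 + ¼)) = (8 - 1*300) + 1/(109 - 7/4) = (8 - 300) + 1/(429/4) = -292 + 4/429 = -125264/429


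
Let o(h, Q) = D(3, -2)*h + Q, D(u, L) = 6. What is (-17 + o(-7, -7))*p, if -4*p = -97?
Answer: -3201/2 ≈ -1600.5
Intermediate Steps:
p = 97/4 (p = -¼*(-97) = 97/4 ≈ 24.250)
o(h, Q) = Q + 6*h (o(h, Q) = 6*h + Q = Q + 6*h)
(-17 + o(-7, -7))*p = (-17 + (-7 + 6*(-7)))*(97/4) = (-17 + (-7 - 42))*(97/4) = (-17 - 49)*(97/4) = -66*97/4 = -3201/2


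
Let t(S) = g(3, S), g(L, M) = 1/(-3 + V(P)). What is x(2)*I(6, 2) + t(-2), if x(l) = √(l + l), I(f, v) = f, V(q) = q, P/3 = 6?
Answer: 181/15 ≈ 12.067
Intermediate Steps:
P = 18 (P = 3*6 = 18)
g(L, M) = 1/15 (g(L, M) = 1/(-3 + 18) = 1/15)
t(S) = 1/15
x(l) = √2*√l (x(l) = √(2*l) = √2*√l)
x(2)*I(6, 2) + t(-2) = (√2*√2)*6 + 1/15 = 2*6 + 1/15 = 12 + 1/15 = 181/15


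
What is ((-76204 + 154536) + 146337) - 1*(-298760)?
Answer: 523429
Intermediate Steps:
((-76204 + 154536) + 146337) - 1*(-298760) = (78332 + 146337) + 298760 = 224669 + 298760 = 523429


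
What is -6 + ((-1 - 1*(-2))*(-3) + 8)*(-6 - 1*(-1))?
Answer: -31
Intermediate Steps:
-6 + ((-1 - 1*(-2))*(-3) + 8)*(-6 - 1*(-1)) = -6 + ((-1 + 2)*(-3) + 8)*(-6 + 1) = -6 + (1*(-3) + 8)*(-5) = -6 + (-3 + 8)*(-5) = -6 + 5*(-5) = -6 - 25 = -31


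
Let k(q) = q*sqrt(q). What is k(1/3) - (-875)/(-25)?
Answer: -35 + sqrt(3)/9 ≈ -34.808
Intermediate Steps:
k(q) = q**(3/2)
k(1/3) - (-875)/(-25) = (1/3)**(3/2) - (-875)/(-25) = (1/3)**(3/2) - (-875)*(-1)/25 = sqrt(3)/9 - 25*7/5 = sqrt(3)/9 - 35 = -35 + sqrt(3)/9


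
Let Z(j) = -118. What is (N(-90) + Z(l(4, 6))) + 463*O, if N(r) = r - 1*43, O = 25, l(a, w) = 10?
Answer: 11324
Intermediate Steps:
N(r) = -43 + r (N(r) = r - 43 = -43 + r)
(N(-90) + Z(l(4, 6))) + 463*O = ((-43 - 90) - 118) + 463*25 = (-133 - 118) + 11575 = -251 + 11575 = 11324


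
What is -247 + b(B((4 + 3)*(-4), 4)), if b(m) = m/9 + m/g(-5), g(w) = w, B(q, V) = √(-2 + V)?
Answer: -247 - 4*√2/45 ≈ -247.13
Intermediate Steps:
b(m) = -4*m/45 (b(m) = m/9 + m/(-5) = m*(⅑) + m*(-⅕) = m/9 - m/5 = -4*m/45)
-247 + b(B((4 + 3)*(-4), 4)) = -247 - 4*√(-2 + 4)/45 = -247 - 4*√2/45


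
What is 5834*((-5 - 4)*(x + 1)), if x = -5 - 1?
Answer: 262530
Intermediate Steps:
x = -6
5834*((-5 - 4)*(x + 1)) = 5834*((-5 - 4)*(-6 + 1)) = 5834*(-9*(-5)) = 5834*45 = 262530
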